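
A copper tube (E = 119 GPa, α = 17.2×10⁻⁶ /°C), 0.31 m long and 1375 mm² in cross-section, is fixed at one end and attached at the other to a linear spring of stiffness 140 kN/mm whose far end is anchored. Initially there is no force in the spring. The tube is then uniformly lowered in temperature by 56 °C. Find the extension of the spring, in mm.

Free thermal contraction: δ_free = αΔT L = 17.2×10⁻⁶ × 56 × 310 = 0.2986 mm.
Let P be the tensile force in the spring. The tube extends elastically by PL/(AE) and the spring stretches by P/k; together these equal δ_free.
P [ L/(AE) + 1/k ] = δ_free → P [ 310/(1375×119×10³) + 1/(140×10³) ] = 0.2986.
P = 0.2986 / 9.037×10⁻⁶ = 33040 N.
Spring extension = P/k = 33040/(140×10³) = 0.236 mm.

δ ≈ 0.236 mm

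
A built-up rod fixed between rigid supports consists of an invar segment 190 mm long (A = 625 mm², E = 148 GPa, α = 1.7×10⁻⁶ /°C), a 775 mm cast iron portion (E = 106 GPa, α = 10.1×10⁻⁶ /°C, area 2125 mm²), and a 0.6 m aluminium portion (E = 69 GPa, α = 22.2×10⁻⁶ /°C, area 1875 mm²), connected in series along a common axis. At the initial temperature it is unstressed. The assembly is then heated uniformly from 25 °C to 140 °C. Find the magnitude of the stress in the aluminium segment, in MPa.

σ ≈ 130 MPa (compressive)

If the supports were absent, the total length change would be Σ αᵢΔT Lᵢ = 1.7×10⁻⁶×115×190 + 10.1×10⁻⁶×115×775 + 22.2×10⁻⁶×115×600 = 2.469 mm.
Since the ends are fixed, an axial force P builds up, equal in every segment, with P · Σ Lᵢ/(AᵢEᵢ) = δ_free.
The series flexibility is Σ Lᵢ/(AᵢEᵢ) = 190/(625×148×10³) + 775/(2125×106×10³) + 600/(1875×69×10³) = 1.013×10⁻⁵ mm/N.
Hence P = δ_free / Σ(L/AE) = 2.469/1.013×10⁻⁵ = 243.7 kN (compressive).
σ_{aluminium} = P / A = 243700 / 1875 = 130 MPa.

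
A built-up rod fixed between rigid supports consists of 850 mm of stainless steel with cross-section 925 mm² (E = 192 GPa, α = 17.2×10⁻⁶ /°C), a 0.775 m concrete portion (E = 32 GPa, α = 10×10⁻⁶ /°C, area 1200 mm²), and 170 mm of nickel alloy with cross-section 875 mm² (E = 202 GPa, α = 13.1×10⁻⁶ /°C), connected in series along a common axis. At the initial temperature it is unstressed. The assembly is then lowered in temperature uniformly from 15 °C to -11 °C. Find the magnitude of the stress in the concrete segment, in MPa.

With the walls removed the bar would change length by δ_free = Σ αᵢΔT Lᵢ = 17.2×10⁻⁶×26×850 + 10×10⁻⁶×26×775 + 13.1×10⁻⁶×26×170 = 0.6395 mm.
The walls prevent any net length change, so an axial force P (same in every segment) develops. Compatibility: P · Σ Lᵢ/(AᵢEᵢ) = δ_free.
The series flexibility is Σ Lᵢ/(AᵢEᵢ) = 850/(925×192×10³) + 775/(1200×32×10³) + 170/(875×202×10³) = 2.593×10⁻⁵ mm/N.
So P = 0.6395 / 2.593×10⁻⁵ = 24.66 kN, tensile.
σ_{concrete} = P / A = 24660 / 1200 = 20.55 MPa.

σ ≈ 20.6 MPa (tensile)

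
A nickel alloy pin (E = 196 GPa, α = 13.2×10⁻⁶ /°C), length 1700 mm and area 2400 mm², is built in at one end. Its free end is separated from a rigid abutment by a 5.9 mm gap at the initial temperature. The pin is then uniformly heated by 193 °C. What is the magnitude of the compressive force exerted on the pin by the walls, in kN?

P ≈ 0 kN

Free thermal elongation = αΔT L = 13.2×10⁻⁶ × 193 × 1700 = 4.331 mm.
This is smaller than the 5.9 mm clearance, so the pin expands freely without reaching the stop — the stress is zero.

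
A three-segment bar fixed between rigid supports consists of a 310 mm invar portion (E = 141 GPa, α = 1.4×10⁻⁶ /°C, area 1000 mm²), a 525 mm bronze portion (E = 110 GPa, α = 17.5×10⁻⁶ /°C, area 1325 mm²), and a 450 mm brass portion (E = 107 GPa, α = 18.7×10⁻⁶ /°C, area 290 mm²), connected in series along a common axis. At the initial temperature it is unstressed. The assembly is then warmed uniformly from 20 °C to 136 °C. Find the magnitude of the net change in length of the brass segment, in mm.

With the walls removed the bar would change length by δ_free = Σ αᵢΔT Lᵢ = 1.4×10⁻⁶×116×310 + 17.5×10⁻⁶×116×525 + 18.7×10⁻⁶×116×450 = 2.092 mm.
The walls prevent any net length change, so an axial force P (same in every segment) develops. Compatibility: P · Σ Lᵢ/(AᵢEᵢ) = δ_free.
The series flexibility is Σ Lᵢ/(AᵢEᵢ) = 310/(1000×141×10³) + 525/(1325×110×10³) + 450/(290×107×10³) = 2.03×10⁻⁵ mm/N.
P = 2.092 / 2.03×10⁻⁵ = 103100 N = 103.1 kN, compressive.
For the brass segment, free thermal change = 18.7×10⁻⁶×116×450 = 0.9761 mm and elastic change from P = 103100×450/(290×107×10³) = 1.494 mm; these oppose, so the net change is 0.518 mm (segment shortens).

|ΔL| ≈ 0.518 mm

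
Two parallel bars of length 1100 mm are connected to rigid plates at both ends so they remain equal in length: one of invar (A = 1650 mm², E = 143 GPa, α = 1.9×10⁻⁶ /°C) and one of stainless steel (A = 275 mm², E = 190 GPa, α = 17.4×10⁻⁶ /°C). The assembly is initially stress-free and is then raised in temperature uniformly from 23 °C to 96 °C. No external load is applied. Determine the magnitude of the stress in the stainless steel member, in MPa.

σ ≈ 176 MPa (compressive)

Both members must finish at the same length. With the larger α, the stainless steel tends to over-expand; the plates restrain it, putting the stainless steel in compression and the invar in tension. With no external load the two internal forces are equal and opposite, magnitude P.
Setting the final lengths equal and cancelling L: (α₁ − α₂)ΔT = P/(A₁E₁) + P/(A₂E₂).
|α₁ − α₂|·ΔT = 15.5×10⁻⁶ × 73 = 0.001131.
1/(A₁E₁) + 1/(A₂E₂) = 1/(1650×143×10³) + 1/(275×190×10³) = 2.338×10⁻⁸ N⁻¹.
So P = 0.001131 / 2.338×10⁻⁸ = 48.4 kN.
σ_{stainless steel} = P/A₂ = 48400/275 = 176 MPa, compressive.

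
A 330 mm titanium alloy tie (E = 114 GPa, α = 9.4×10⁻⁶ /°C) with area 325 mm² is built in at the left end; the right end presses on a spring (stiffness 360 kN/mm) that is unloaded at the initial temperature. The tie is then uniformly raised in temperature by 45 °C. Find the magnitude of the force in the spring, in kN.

P ≈ 11.9 kN

If the spring were absent the tie would lengthen by αΔT L = 9.4×10⁻⁶ × 45 × 330 = 0.1396 mm.
With a force P in the spring, the elastic change of the tie is PL/(AE) and that of the spring is P/k; compatibility requires their sum to equal δ_free.
P [ L/(AE) + 1/k ] = δ_free → P [ 330/(325×114×10³) + 1/(360×10³) ] = 0.1396.
P = 0.1396 / 1.168×10⁻⁵ = 11950 N.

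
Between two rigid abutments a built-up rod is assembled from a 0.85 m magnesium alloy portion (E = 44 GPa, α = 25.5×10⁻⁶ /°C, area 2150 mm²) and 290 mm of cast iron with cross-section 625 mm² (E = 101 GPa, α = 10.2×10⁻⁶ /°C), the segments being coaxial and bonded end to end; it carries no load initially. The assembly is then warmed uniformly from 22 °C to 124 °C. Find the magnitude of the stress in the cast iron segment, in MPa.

σ ≈ 296 MPa (compressive)

With the walls removed the bar would change length by δ_free = Σ αᵢΔT Lᵢ = 25.5×10⁻⁶×102×850 + 10.2×10⁻⁶×102×290 = 2.513 mm.
The walls prevent any net length change, so an axial force P (same in every segment) develops. Compatibility: P · Σ Lᵢ/(AᵢEᵢ) = δ_free.
Σ Lᵢ/(AᵢEᵢ) = 850/(2150×44×10³) + 290/(625×101×10³) = 1.358×10⁻⁵ mm/N.
So P = 2.513 / 1.358×10⁻⁵ = 185 kN, compressive.
σ_{cast iron} = P / A = 185000 / 625 = 296 MPa.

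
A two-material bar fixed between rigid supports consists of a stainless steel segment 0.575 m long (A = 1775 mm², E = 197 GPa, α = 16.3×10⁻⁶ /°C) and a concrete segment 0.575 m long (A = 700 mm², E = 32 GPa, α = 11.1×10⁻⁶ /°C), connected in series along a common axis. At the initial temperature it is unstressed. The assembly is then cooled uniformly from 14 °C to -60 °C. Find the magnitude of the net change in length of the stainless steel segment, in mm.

|ΔL| ≈ 0.623 mm

If the supports were absent, the total length change would be Σ αᵢΔT Lᵢ = 16.3×10⁻⁶×74×575 + 11.1×10⁻⁶×74×575 = 1.166 mm.
Since the ends are fixed, an axial force P builds up, equal in every segment, with P · Σ Lᵢ/(AᵢEᵢ) = δ_free.
Σ Lᵢ/(AᵢEᵢ) = 575/(1775×197×10³) + 575/(700×32×10³) = 2.731×10⁻⁵ mm/N.
Hence P = δ_free / Σ(L/AE) = 1.166/2.731×10⁻⁵ = 42.68 kN (tensile).
For the stainless steel segment, free thermal change = 16.3×10⁻⁶×74×575 = 0.6936 mm and elastic change from P = 42680×575/(1775×197×10³) = 0.07019 mm; these oppose, so the net change is 0.623 mm (segment shortens).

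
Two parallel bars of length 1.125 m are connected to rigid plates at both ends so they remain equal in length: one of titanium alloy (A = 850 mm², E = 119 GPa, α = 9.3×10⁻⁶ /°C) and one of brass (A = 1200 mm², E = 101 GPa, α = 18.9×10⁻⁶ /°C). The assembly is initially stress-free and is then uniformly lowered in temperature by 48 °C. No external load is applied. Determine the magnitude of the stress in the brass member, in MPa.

The brass has the larger α, so on cooling it would change length more than the titanium alloy if both were free. The rigid plates force a common final length, so the brass is put into tension and the titanium alloy into compression, with equal and opposite forces P (no external load).
Setting the final lengths equal and cancelling L: (α₁ − α₂)ΔT = P/(A₁E₁) + P/(A₂E₂).
|α₁ − α₂|·ΔT = 9.6×10⁻⁶ × 48 = 0.0004608.
1/(A₁E₁) + 1/(A₂E₂) = 1/(850×119×10³) + 1/(1200×101×10³) = 1.814×10⁻⁸ N⁻¹.
P = 0.0004608 / 1.814×10⁻⁸ = 25410 N = 25.41 kN.
σ_{brass} = P/A₂ = 25410/1200 = 21.17 MPa, tensile.

σ ≈ 21.2 MPa (tensile)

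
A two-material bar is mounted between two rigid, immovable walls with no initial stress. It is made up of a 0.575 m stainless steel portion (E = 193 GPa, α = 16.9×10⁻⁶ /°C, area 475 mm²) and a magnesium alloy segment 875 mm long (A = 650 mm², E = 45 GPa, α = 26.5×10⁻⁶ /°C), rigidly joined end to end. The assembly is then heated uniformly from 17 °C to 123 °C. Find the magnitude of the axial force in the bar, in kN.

With the walls removed the bar would change length by δ_free = Σ αᵢΔT Lᵢ = 16.9×10⁻⁶×106×575 + 26.5×10⁻⁶×106×875 = 3.488 mm.
The walls prevent any net length change, so an axial force P (same in every segment) develops. Compatibility: P · Σ Lᵢ/(AᵢEᵢ) = δ_free.
The series flexibility is Σ Lᵢ/(AᵢEᵢ) = 575/(475×193×10³) + 875/(650×45×10³) = 3.619×10⁻⁵ mm/N.
Hence P = δ_free / Σ(L/AE) = 3.488/3.619×10⁻⁵ = 96.39 kN (compressive).

P ≈ 96.4 kN (compressive)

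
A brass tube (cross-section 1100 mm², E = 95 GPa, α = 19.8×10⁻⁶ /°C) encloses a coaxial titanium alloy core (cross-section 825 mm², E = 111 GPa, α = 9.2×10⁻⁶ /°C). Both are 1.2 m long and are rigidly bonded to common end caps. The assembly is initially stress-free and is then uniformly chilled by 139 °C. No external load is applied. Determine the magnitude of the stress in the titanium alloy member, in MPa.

Equilibrium of a rigid end plate with no external load gives equal and opposite internal forces ±P in the two members. Since α_{brass} > α_{titanium alloy}, cooling drives the brass into tension and the titanium alloy into compression.
Equating the net (thermal + elastic) strains gives |α₁ − α₂|·ΔT = P·[1/(A₁E₁) + 1/(A₂E₂)].
|α₁ − α₂|·ΔT = 10.6×10⁻⁶ × 139 = 0.001473.
1/(A₁E₁) + 1/(A₂E₂) = 1/(1100×95×10³) + 1/(825×111×10³) = 2.049×10⁻⁸ N⁻¹.
P = 0.001473 / 2.049×10⁻⁸ = 71910 N = 71.91 kN.
σ_{titanium alloy} = P/A₂ = 71910/825 = 87.16 MPa, compressive.

σ ≈ 87.2 MPa (compressive)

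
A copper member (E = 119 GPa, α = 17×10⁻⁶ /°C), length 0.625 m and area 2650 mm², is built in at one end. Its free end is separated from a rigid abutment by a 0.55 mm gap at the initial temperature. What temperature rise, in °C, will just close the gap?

Contact occurs when the free expansion equals the gap: αΔT L = 0.55 mm.
ΔT = 0.55 / (17×10⁻⁶ × 625) = 51.76 °C.

ΔT ≈ 51.8 °C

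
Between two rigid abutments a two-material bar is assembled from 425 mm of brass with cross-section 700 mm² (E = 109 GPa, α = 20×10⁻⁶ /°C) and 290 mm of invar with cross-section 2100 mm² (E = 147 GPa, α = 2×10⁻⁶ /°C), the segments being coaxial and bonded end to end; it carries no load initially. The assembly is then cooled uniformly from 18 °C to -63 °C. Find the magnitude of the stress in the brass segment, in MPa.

With the walls removed the bar would change length by δ_free = Σ αᵢΔT Lᵢ = 20×10⁻⁶×81×425 + 2×10⁻⁶×81×290 = 0.7355 mm.
The rigid supports impose zero overall length change; the single axial force P common to all segments must satisfy P Σ Lᵢ/(AᵢEᵢ) = δ_free.
Σ Lᵢ/(AᵢEᵢ) = 425/(700×109×10³) + 290/(2100×147×10³) = 6.51×10⁻⁶ mm/N.
P = 0.7355 / 6.51×10⁻⁶ = 113000 N = 113 kN, tensile.
σ_{brass} = P / A = 113000 / 700 = 161.4 MPa.

σ ≈ 161 MPa (tensile)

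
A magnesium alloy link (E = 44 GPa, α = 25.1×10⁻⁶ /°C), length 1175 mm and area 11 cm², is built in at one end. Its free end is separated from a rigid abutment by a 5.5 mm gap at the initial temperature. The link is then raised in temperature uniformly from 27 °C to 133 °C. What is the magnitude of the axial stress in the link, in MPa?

If the wall were absent the link would grow by αΔT L = 25.1×10⁻⁶ × 106 × 1175 = 3.126 mm.
Since δ_free = 3.13 mm is less than the 5.5 mm gap, the link never touches the wall. No axial force develops.

σ ≈ 0 MPa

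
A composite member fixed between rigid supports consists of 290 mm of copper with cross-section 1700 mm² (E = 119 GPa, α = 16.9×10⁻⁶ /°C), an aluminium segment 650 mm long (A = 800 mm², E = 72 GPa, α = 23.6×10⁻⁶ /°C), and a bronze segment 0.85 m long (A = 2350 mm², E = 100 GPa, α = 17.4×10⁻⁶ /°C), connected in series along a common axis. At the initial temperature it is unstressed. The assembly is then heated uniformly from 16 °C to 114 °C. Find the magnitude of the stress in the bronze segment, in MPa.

σ ≈ 89.4 MPa (compressive)

If the supports were absent, the total length change would be Σ αᵢΔT Lᵢ = 16.9×10⁻⁶×98×290 + 23.6×10⁻⁶×98×650 + 17.4×10⁻⁶×98×850 = 3.433 mm.
The rigid supports impose zero overall length change; the single axial force P common to all segments must satisfy P Σ Lᵢ/(AᵢEᵢ) = δ_free.
Σ Lᵢ/(AᵢEᵢ) = 290/(1700×119×10³) + 650/(800×72×10³) + 850/(2350×100×10³) = 1.634×10⁻⁵ mm/N.
So P = 3.433 / 1.634×10⁻⁵ = 210.2 kN, compressive.
σ_{bronze} = P / A = 210200 / 2350 = 89.43 MPa.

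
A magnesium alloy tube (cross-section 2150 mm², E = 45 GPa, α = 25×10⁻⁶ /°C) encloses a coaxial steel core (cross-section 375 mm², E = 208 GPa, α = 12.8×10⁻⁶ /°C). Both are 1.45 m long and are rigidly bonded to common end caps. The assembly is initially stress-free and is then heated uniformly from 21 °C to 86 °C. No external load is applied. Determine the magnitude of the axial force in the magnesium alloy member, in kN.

P ≈ 34.2 kN (compressive in the magnesium alloy)

The magnesium alloy has the larger α, so on heating it would change length more than the steel if both were free. The rigid plates force a common final length, so the magnesium alloy is put into compression and the steel into tension, with equal and opposite forces P (no external load).
Setting the final lengths equal and cancelling L: (α₁ − α₂)ΔT = P/(A₁E₁) + P/(A₂E₂).
|α₁ − α₂|·ΔT = 12.2×10⁻⁶ × 65 = 0.000793.
1/(A₁E₁) + 1/(A₂E₂) = 1/(2150×45×10³) + 1/(375×208×10³) = 2.316×10⁻⁸ N⁻¹.
P = 0.000793 / 2.316×10⁻⁸ = 34250 N = 34.25 kN.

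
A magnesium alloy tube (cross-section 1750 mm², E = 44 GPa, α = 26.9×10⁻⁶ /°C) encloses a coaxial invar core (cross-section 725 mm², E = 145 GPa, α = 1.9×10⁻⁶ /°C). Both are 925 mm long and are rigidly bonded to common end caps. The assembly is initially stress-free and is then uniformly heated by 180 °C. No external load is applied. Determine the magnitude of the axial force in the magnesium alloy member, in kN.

P ≈ 200 kN (compressive in the magnesium alloy)

Equilibrium of a rigid end plate with no external load gives equal and opposite internal forces ±P in the two members. Since α_{magnesium alloy} > α_{invar}, heating drives the magnesium alloy into compression and the invar into tension.
Equating the net (thermal + elastic) strains gives |α₁ − α₂|·ΔT = P·[1/(A₁E₁) + 1/(A₂E₂)].
|α₁ − α₂|·ΔT = 25×10⁻⁶ × 180 = 0.0045.
1/(A₁E₁) + 1/(A₂E₂) = 1/(1750×44×10³) + 1/(725×145×10³) = 2.25×10⁻⁸ N⁻¹.
So P = 0.0045 / 2.25×10⁻⁸ = 200 kN.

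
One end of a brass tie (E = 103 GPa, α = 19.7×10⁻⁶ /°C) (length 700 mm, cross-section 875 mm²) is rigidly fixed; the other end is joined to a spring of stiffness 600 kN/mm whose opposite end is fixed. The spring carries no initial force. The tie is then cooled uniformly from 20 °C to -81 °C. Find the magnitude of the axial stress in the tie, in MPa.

σ ≈ 169 MPa (tensile)

If the spring were absent the tie would shorten by αΔT L = 19.7×10⁻⁶ × 101 × 700 = 1.393 mm.
Let P be the tensile force in the spring. The tie extends elastically by PL/(AE) and the spring stretches by P/k; together these equal δ_free.
P [ L/(AE) + 1/k ] = δ_free → P [ 700/(875×103×10³) + 1/(600×10³) ] = 1.393.
P = 1.393 / 9.434×10⁻⁶ = 147600 N.
σ = P/A = 147600/875 = 168.7 MPa.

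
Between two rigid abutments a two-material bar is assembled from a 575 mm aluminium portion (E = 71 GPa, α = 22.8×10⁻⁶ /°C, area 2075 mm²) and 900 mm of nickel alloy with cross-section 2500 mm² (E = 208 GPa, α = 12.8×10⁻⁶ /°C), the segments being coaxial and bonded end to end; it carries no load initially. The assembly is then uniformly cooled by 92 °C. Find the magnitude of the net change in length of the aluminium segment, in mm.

|ΔL| ≈ 0.364 mm

Free thermal contraction of the whole bar: Σ αᵢΔT Lᵢ = 22.8×10⁻⁶×92×575 + 12.8×10⁻⁶×92×900 = 2.266 mm.
The walls prevent any net length change, so an axial force P (same in every segment) develops. Compatibility: P · Σ Lᵢ/(AᵢEᵢ) = δ_free.
The series flexibility is Σ Lᵢ/(AᵢEᵢ) = 575/(2075×71×10³) + 900/(2500×208×10³) = 5.634×10⁻⁶ mm/N.
P = 2.266 / 5.634×10⁻⁶ = 402200 N = 402.2 kN, tensile.
For the aluminium segment, free thermal change = 22.8×10⁻⁶×92×575 = 1.206 mm and elastic change from P = 402200×575/(2075×71×10³) = 1.57 mm; these oppose, so the net change is 0.364 mm (segment lengthens).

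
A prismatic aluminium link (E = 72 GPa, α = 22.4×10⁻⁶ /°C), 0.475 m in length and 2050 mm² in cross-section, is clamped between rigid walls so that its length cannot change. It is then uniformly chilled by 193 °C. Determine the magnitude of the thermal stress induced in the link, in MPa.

σ ≈ 311 MPa (tensile)

With length fixed, the mechanical strain must cancel the thermal strain αΔT = 22.4×10⁻⁶ × 193 = 4323.2×10⁻⁶.
The stress required to suppress this strain is σ = Eε = 72×10³ × 4323.2×10⁻⁶ = 311.3 MPa, tensile since the link is trying to contract.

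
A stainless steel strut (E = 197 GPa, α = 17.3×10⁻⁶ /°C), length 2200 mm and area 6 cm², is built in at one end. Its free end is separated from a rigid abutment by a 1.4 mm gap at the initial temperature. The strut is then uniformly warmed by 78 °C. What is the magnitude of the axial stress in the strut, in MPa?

Free thermal elongation = αΔT L = 17.3×10⁻⁶ × 78 × 2200 = 2.969 mm.
After closing the 1.4 mm clearance, 2.969 − 1.4 = 1.569 mm of expansion remains to be suppressed by the wall.
So σ = E(δ_free − g)/L = 197×10³ × 1.569/2200 = 140.5 MPa.

σ ≈ 140 MPa (compressive)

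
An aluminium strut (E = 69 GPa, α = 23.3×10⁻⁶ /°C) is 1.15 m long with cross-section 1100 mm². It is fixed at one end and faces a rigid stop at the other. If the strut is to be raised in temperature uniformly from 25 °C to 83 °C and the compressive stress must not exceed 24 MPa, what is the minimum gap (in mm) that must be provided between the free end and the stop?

g ≈ 1.15 mm

With no wall the strut would lengthen by αΔT L = 23.3×10⁻⁶ × 58 × 1150 = 1.554 mm.
At the allowable stress the elastic shortening the wall may impose is σL/E = 24 × 1150 / (69×10³) = 0.4 mm.
The gap must absorb the remainder: g_min = 1.554 − 0.4 = 1.154 mm.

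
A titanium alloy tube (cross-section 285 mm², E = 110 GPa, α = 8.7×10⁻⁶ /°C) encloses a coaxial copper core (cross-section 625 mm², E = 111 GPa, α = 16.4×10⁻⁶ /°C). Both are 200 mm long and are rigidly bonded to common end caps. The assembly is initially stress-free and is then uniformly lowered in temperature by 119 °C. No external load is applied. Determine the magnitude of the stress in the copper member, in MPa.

σ ≈ 31.7 MPa (tensile)

Equilibrium of a rigid end plate with no external load gives equal and opposite internal forces ±P in the two members. Since α_{copper} > α_{titanium alloy}, cooling drives the copper into tension and the titanium alloy into compression.
Compatibility of the two members (thermal + elastic change equal): (α₁ − α₂)ΔT = P·[1/(A₁E₁) + 1/(A₂E₂)].
|α₁ − α₂|·ΔT = 7.7×10⁻⁶ × 119 = 0.0009163.
1/(A₁E₁) + 1/(A₂E₂) = 1/(285×110×10³) + 1/(625×111×10³) = 4.631×10⁻⁸ N⁻¹.
So P = 0.0009163 / 4.631×10⁻⁸ = 19.79 kN.
σ_{copper} = P/A₂ = 19790/625 = 31.66 MPa, tensile.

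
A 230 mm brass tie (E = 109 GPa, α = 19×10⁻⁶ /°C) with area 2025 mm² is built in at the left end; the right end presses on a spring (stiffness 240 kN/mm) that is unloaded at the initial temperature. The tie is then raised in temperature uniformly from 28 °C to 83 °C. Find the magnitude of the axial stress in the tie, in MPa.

σ ≈ 22.8 MPa (compressive)

Free thermal expansion: δ_free = αΔT L = 19×10⁻⁶ × 55 × 230 = 0.2403 mm.
With a force P in the spring, the elastic change of the tie is PL/(AE) and that of the spring is P/k; compatibility requires their sum to equal δ_free.
So P = δ_free / [L/(AE) + 1/k] = 0.2403 / [ 230/(2025×109×10³) + 1/(240×10³) ].
P = 0.2403 / 5.209×10⁻⁶ = 46140 N.
σ = P/A = 46140/2025 = 22.79 MPa.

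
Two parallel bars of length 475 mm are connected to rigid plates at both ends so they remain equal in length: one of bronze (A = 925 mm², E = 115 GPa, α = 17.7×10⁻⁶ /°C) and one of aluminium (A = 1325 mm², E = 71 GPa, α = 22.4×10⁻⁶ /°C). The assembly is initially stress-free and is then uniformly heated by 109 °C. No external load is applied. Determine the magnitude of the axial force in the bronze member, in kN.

Equilibrium of a rigid end plate with no external load gives equal and opposite internal forces ±P in the two members. Since α_{aluminium} > α_{bronze}, heating drives the aluminium into compression and the bronze into tension.
Compatibility of the two members (thermal + elastic change equal): (α₁ − α₂)ΔT = P·[1/(A₁E₁) + 1/(A₂E₂)].
|α₁ − α₂|·ΔT = 4.7×10⁻⁶ × 109 = 0.0005123.
1/(A₁E₁) + 1/(A₂E₂) = 1/(925×115×10³) + 1/(1325×71×10³) = 2.003×10⁻⁸ N⁻¹.
P = 0.0005123 / 2.003×10⁻⁸ = 25580 N = 25.58 kN.

P ≈ 25.6 kN (tensile in the bronze)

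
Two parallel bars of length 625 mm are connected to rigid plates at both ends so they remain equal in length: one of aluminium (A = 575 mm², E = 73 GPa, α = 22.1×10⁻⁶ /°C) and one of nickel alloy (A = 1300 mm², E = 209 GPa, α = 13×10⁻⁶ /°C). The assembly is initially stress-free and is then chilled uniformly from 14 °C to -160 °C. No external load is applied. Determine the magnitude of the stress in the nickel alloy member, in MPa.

σ ≈ 44.3 MPa (compressive)

The aluminium has the larger α, so on cooling it would change length more than the nickel alloy if both were free. The rigid plates force a common final length, so the aluminium is put into tension and the nickel alloy into compression, with equal and opposite forces P (no external load).
Compatibility of the two members (thermal + elastic change equal): (α₁ − α₂)ΔT = P·[1/(A₁E₁) + 1/(A₂E₂)].
|α₁ − α₂|·ΔT = 9.1×10⁻⁶ × 174 = 0.001583.
1/(A₁E₁) + 1/(A₂E₂) = 1/(575×73×10³) + 1/(1300×209×10³) = 2.75×10⁻⁸ N⁻¹.
P = 0.001583 / 2.75×10⁻⁸ = 57570 N = 57.57 kN.
σ_{nickel alloy} = P/A₂ = 57570/1300 = 44.28 MPa, compressive.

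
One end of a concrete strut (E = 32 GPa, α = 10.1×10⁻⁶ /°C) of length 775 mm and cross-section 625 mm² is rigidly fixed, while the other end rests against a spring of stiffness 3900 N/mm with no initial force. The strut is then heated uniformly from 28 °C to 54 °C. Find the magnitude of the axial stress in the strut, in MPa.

σ ≈ 1.1 MPa (compressive)

The unrestrained thermal change is αΔT L = 10.1×10⁻⁶ × 26 × 775 = 0.2035 mm.
Let P be the compressive force at the spring. The strut shortens elastically by PL/(AE) and the spring compresses by P/k; together these equal δ_free.
So P = δ_free / [L/(AE) + 1/k] = 0.2035 / [ 775/(625×32×10³) + 1/(3900) ].
P = 0.2035 / 0.0002952 = 689.5 N.
σ = P/A = 689.5/625 = 1.103 MPa.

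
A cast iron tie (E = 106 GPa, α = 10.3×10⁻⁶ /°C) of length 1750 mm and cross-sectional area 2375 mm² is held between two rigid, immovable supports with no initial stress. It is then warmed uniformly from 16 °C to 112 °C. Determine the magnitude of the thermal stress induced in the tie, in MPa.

σ ≈ 105 MPa (compressive)

With length fixed, the mechanical strain must cancel the thermal strain αΔT = 10.3×10⁻⁶ × 96 = 988.8×10⁻⁶.
σ = EαΔT = 106×10³ × 10.3×10⁻⁶ × 96 = 104.8 MPa (compressive; the tie is trying to expand).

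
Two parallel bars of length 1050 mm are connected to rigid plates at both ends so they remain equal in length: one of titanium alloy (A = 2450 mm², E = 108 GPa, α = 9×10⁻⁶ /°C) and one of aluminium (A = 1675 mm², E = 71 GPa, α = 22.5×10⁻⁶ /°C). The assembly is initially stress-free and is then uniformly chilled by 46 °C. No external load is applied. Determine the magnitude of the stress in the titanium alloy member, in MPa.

σ ≈ 20.8 MPa (compressive)

The aluminium has the larger α, so on cooling it would change length more than the titanium alloy if both were free. The rigid plates force a common final length, so the aluminium is put into tension and the titanium alloy into compression, with equal and opposite forces P (no external load).
Setting the final lengths equal and cancelling L: (α₁ − α₂)ΔT = P/(A₁E₁) + P/(A₂E₂).
|α₁ − α₂|·ΔT = 13.5×10⁻⁶ × 46 = 0.000621.
1/(A₁E₁) + 1/(A₂E₂) = 1/(2450×108×10³) + 1/(1675×71×10³) = 1.219×10⁻⁸ N⁻¹.
P = 0.000621 / 1.219×10⁻⁸ = 50950 N = 50.95 kN.
σ_{titanium alloy} = P/A₁ = 50950/2450 = 20.8 MPa, compressive.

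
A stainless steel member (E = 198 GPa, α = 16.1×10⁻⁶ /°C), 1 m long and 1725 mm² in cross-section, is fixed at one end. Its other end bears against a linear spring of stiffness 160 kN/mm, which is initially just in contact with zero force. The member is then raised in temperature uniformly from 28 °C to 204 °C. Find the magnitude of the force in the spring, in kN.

If the spring were absent the member would lengthen by αΔT L = 16.1×10⁻⁶ × 176 × 1000 = 2.834 mm.
Let P be the compressive force at the spring. The member shortens elastically by PL/(AE) and the spring compresses by P/k; together these equal δ_free.
So P = δ_free / [L/(AE) + 1/k] = 2.834 / [ 1000/(1725×198×10³) + 1/(160×10³) ].
P = 2.834 / 9.178×10⁻⁶ = 308700 N.

P ≈ 309 kN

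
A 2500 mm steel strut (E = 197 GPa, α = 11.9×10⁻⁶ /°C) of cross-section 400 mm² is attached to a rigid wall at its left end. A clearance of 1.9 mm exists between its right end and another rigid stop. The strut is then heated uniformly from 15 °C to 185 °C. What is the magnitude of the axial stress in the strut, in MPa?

If the wall were absent the strut would grow by αΔT L = 11.9×10⁻⁶ × 170 × 2500 = 5.058 mm.
After closing the 1.9 mm clearance, 5.058 − 1.9 = 3.158 mm of expansion remains to be suppressed by the wall.
Compatibility: PL/(AE) = 3.158 mm, so σ = P/A = E × (3.158/2500) = 248.8 MPa.

σ ≈ 249 MPa (compressive)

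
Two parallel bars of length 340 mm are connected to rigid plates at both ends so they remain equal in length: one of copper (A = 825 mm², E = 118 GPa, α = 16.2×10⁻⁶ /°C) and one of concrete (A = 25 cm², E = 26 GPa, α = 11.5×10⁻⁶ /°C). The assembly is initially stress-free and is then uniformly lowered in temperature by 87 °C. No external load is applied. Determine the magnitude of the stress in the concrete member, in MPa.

Both members must finish at the same length. With the larger α, the copper tends to over-contract; the plates restrain it, putting the copper in tension and the concrete in compression. With no external load the two internal forces are equal and opposite, magnitude P.
Equating the net (thermal + elastic) strains gives |α₁ − α₂|·ΔT = P·[1/(A₁E₁) + 1/(A₂E₂)].
|α₁ − α₂|·ΔT = 4.7×10⁻⁶ × 87 = 0.0004089.
1/(A₁E₁) + 1/(A₂E₂) = 1/(825×118×10³) + 1/(2500×26×10³) = 2.566×10⁻⁸ N⁻¹.
So P = 0.0004089 / 2.566×10⁻⁸ = 15.94 kN.
σ_{concrete} = P/A₂ = 15940/2500 = 6.375 MPa, compressive.

σ ≈ 6.37 MPa (compressive)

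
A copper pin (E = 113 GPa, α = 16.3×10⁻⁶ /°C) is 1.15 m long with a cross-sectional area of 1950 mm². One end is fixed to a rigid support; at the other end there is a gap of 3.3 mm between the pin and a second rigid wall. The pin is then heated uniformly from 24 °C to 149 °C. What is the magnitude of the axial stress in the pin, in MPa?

σ ≈ 0 MPa

Unrestrained expansion: δ_free = αΔT L = 16.3×10⁻⁶ × 125 × 1150 = 2.343 mm.
This is smaller than the 3.3 mm clearance, so the pin expands freely without reaching the stop — the stress is zero.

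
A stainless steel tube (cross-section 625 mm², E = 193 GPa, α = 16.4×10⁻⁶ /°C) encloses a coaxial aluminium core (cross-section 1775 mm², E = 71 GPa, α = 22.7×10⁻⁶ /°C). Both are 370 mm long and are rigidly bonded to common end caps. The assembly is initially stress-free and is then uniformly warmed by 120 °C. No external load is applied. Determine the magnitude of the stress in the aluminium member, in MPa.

σ ≈ 26.3 MPa (compressive)

Equilibrium of a rigid end plate with no external load gives equal and opposite internal forces ±P in the two members. Since α_{aluminium} > α_{stainless steel}, heating drives the aluminium into compression and the stainless steel into tension.
Equating the net (thermal + elastic) strains gives |α₁ − α₂|·ΔT = P·[1/(A₁E₁) + 1/(A₂E₂)].
|α₁ − α₂|·ΔT = 6.3×10⁻⁶ × 120 = 0.000756.
1/(A₁E₁) + 1/(A₂E₂) = 1/(625×193×10³) + 1/(1775×71×10³) = 1.623×10⁻⁸ N⁻¹.
So P = 0.000756 / 1.623×10⁻⁸ = 46.59 kN.
σ_{aluminium} = P/A₂ = 46590/1775 = 26.25 MPa, compressive.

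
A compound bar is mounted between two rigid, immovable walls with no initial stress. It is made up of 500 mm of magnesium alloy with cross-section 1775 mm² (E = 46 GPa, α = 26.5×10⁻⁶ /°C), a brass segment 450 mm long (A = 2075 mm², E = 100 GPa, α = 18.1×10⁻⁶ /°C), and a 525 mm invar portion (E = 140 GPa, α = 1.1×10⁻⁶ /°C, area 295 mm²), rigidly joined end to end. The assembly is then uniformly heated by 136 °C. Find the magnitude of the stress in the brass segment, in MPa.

σ ≈ 68.6 MPa (compressive)

With the walls removed the bar would change length by δ_free = Σ αᵢΔT Lᵢ = 26.5×10⁻⁶×136×500 + 18.1×10⁻⁶×136×450 + 1.1×10⁻⁶×136×525 = 2.988 mm.
The walls prevent any net length change, so an axial force P (same in every segment) develops. Compatibility: P · Σ Lᵢ/(AᵢEᵢ) = δ_free.
The series flexibility is Σ Lᵢ/(AᵢEᵢ) = 500/(1775×46×10³) + 450/(2075×100×10³) + 525/(295×140×10³) = 2.1×10⁻⁵ mm/N.
So P = 2.988 / 2.1×10⁻⁵ = 142.3 kN, compressive.
σ_{brass} = P / A = 142300 / 2075 = 68.56 MPa.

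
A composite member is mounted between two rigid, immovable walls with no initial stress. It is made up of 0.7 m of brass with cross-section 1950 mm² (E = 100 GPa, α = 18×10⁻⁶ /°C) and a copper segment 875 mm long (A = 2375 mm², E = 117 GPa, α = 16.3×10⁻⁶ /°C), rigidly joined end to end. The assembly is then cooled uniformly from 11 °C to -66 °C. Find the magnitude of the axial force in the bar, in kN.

With the walls removed the bar would change length by δ_free = Σ αᵢΔT Lᵢ = 18×10⁻⁶×77×700 + 16.3×10⁻⁶×77×875 = 2.068 mm.
Since the ends are fixed, an axial force P builds up, equal in every segment, with P · Σ Lᵢ/(AᵢEᵢ) = δ_free.
Σ Lᵢ/(AᵢEᵢ) = 700/(1950×100×10³) + 875/(2375×117×10³) = 6.739×10⁻⁶ mm/N.
So P = 2.068 / 6.739×10⁻⁶ = 306.9 kN, tensile.

P ≈ 307 kN (tensile)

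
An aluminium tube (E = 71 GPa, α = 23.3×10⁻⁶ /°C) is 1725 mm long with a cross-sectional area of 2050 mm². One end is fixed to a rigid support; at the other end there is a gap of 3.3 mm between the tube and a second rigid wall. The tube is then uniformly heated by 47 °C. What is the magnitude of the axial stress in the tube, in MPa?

σ ≈ 0 MPa

If the wall were absent the tube would grow by αΔT L = 23.3×10⁻⁶ × 47 × 1725 = 1.889 mm.
Since δ_free = 1.89 mm is less than the 3.3 mm gap, the tube never touches the wall. No axial force develops.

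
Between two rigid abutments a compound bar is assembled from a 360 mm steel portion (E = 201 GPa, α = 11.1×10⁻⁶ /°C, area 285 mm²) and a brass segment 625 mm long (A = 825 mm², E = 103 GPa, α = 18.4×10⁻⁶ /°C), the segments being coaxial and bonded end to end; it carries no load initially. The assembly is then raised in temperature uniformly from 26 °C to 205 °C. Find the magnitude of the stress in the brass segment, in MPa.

Free thermal expansion of the whole bar: Σ αᵢΔT Lᵢ = 11.1×10⁻⁶×179×360 + 18.4×10⁻⁶×179×625 = 2.774 mm.
Since the ends are fixed, an axial force P builds up, equal in every segment, with P · Σ Lᵢ/(AᵢEᵢ) = δ_free.
Σ Lᵢ/(AᵢEᵢ) = 360/(285×201×10³) + 625/(825×103×10³) = 1.364×10⁻⁵ mm/N.
So P = 2.774 / 1.364×10⁻⁵ = 203.4 kN, compressive.
σ_{brass} = P / A = 203400 / 825 = 246.5 MPa.

σ ≈ 247 MPa (compressive)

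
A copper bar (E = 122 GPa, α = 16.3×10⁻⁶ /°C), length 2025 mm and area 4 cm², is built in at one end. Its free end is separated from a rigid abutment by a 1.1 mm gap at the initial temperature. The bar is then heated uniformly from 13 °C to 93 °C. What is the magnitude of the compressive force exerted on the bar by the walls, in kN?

Unrestrained expansion: δ_free = αΔT L = 16.3×10⁻⁶ × 80 × 2025 = 2.641 mm.
After closing the 1.1 mm clearance, 2.641 − 1.1 = 1.541 mm of expansion remains to be suppressed by the wall.
So σ = E(δ_free − g)/L = 122×10³ × 1.541/2025 = 92.82 MPa.
Force on the wall = σA = 92.82 × 400 mm² = 37.13 kN.

P ≈ 37.1 kN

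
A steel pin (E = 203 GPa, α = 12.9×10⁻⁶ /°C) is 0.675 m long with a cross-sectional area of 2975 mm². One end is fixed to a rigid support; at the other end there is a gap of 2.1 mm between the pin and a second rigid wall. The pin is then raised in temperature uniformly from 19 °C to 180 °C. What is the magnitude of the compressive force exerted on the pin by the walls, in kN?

If the wall were absent the pin would grow by αΔT L = 12.9×10⁻⁶ × 161 × 675 = 1.402 mm.
This is smaller than the 2.1 mm clearance, so the pin expands freely without reaching the stop — the stress is zero.

P ≈ 0 kN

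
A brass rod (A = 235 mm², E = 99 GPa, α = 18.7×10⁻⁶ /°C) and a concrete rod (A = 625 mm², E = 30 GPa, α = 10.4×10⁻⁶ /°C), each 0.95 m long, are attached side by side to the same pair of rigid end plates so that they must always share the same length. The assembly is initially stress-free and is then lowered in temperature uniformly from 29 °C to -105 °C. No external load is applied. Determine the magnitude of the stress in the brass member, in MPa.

σ ≈ 49.1 MPa (tensile)

Equilibrium of a rigid end plate with no external load gives equal and opposite internal forces ±P in the two members. Since α_{brass} > α_{concrete}, cooling drives the brass into tension and the concrete into compression.
Compatibility of the two members (thermal + elastic change equal): (α₁ − α₂)ΔT = P·[1/(A₁E₁) + 1/(A₂E₂)].
|α₁ − α₂|·ΔT = 8.3×10⁻⁶ × 134 = 0.001112.
1/(A₁E₁) + 1/(A₂E₂) = 1/(235×99×10³) + 1/(625×30×10³) = 9.632×10⁻⁸ N⁻¹.
P = 0.001112 / 9.632×10⁻⁸ = 11550 N = 11.55 kN.
σ_{brass} = P/A₁ = 11550/235 = 49.14 MPa, tensile.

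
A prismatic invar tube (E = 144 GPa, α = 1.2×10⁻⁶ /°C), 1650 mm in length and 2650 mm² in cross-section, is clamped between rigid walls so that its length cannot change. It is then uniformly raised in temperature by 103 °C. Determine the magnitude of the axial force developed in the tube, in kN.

P ≈ 47.2 kN (compressive)

The ends cannot move, so σ = EαΔT = 144×10³ × 1.2×10⁻⁶ × 103 = 17.8 MPa.
Then P = σA = 17.8 × 2650 mm² = 47.17 kN, compressive.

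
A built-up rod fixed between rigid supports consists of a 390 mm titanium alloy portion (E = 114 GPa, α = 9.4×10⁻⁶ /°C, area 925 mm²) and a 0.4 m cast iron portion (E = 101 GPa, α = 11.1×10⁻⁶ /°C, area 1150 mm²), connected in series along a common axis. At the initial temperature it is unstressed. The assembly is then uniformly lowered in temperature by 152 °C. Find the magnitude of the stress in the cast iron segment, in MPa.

σ ≈ 150 MPa (tensile)

With the walls removed the bar would change length by δ_free = Σ αᵢΔT Lᵢ = 9.4×10⁻⁶×152×390 + 11.1×10⁻⁶×152×400 = 1.232 mm.
Since the ends are fixed, an axial force P builds up, equal in every segment, with P · Σ Lᵢ/(AᵢEᵢ) = δ_free.
Σ Lᵢ/(AᵢEᵢ) = 390/(925×114×10³) + 400/(1150×101×10³) = 7.142×10⁻⁶ mm/N.
So P = 1.232 / 7.142×10⁻⁶ = 172.5 kN, tensile.
σ_{cast iron} = P / A = 172500 / 1150 = 150 MPa.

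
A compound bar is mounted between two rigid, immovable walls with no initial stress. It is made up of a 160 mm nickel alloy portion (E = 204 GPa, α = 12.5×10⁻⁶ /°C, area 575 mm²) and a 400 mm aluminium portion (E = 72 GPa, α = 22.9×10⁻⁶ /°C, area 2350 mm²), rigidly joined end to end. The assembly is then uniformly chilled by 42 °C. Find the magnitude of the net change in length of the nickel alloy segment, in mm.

|ΔL| ≈ 0.0875 mm

If the supports were absent, the total length change would be Σ αᵢΔT Lᵢ = 12.5×10⁻⁶×42×160 + 22.9×10⁻⁶×42×400 = 0.4687 mm.
Since the ends are fixed, an axial force P builds up, equal in every segment, with P · Σ Lᵢ/(AᵢEᵢ) = δ_free.
Σ Lᵢ/(AᵢEᵢ) = 160/(575×204×10³) + 400/(2350×72×10³) = 3.728×10⁻⁶ mm/N.
So P = 0.4687 / 3.728×10⁻⁶ = 125.7 kN, tensile.
For the nickel alloy segment, free thermal change = 12.5×10⁻⁶×42×160 = 0.084 mm and elastic change from P = 125700×160/(575×204×10³) = 0.1715 mm; these oppose, so the net change is 0.0875 mm (segment lengthens).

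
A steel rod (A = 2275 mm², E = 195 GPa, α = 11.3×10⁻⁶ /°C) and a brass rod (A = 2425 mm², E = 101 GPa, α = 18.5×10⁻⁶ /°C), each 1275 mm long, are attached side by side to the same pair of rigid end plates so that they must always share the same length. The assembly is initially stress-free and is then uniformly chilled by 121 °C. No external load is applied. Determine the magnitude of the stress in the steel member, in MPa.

Equilibrium of a rigid end plate with no external load gives equal and opposite internal forces ±P in the two members. Since α_{brass} > α_{steel}, cooling drives the brass into tension and the steel into compression.
Equating the net (thermal + elastic) strains gives |α₁ − α₂|·ΔT = P·[1/(A₁E₁) + 1/(A₂E₂)].
|α₁ − α₂|·ΔT = 7.2×10⁻⁶ × 121 = 0.0008712.
1/(A₁E₁) + 1/(A₂E₂) = 1/(2275×195×10³) + 1/(2425×101×10³) = 6.337×10⁻⁹ N⁻¹.
P = 0.0008712 / 6.337×10⁻⁹ = 137500 N = 137.5 kN.
σ_{steel} = P/A₁ = 137500/2275 = 60.43 MPa, compressive.

σ ≈ 60.4 MPa (compressive)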